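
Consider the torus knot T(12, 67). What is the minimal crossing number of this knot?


For a torus knot T(p, q) with gcd(p,q)=1,
the crossing number is min(p*(q-1), q*(p-1)).
p*(q-1) = 12*66 = 792
q*(p-1) = 67*11 = 737
min(792, 737) = 737

737


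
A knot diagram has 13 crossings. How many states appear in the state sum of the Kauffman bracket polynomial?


Each crossing contributes 2 choices (A-smoothing or B-smoothing).
Total states = 2^13 = 8192

8192


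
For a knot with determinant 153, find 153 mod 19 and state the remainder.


Step 1: A knot is p-colorable if and only if p divides its determinant.
Step 2: Compute 153 mod 19.
153 = 8 * 19 + 1
Step 3: 153 mod 19 = 1
Step 4: The knot is 19-colorable: no

1


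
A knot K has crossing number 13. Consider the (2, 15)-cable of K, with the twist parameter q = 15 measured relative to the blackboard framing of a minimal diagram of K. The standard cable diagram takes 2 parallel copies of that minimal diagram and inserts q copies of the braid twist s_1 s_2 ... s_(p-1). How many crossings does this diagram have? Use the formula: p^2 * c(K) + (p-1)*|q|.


Step 1: Each of the c(K) crossings of the companion diagram becomes p*p = p^2 crossings among the p parallel strands, and each of the |q| twists s_1 s_2 ... s_(p-1) adds (p-1) crossings.
  Crossings = p^2 * c(K) + (p-1)*|q|
Step 2: = 2^2 * 13 + (2-1)*15
Step 3: = 4*13 + 1*15
Step 4: = 52 + 15 = 67

67


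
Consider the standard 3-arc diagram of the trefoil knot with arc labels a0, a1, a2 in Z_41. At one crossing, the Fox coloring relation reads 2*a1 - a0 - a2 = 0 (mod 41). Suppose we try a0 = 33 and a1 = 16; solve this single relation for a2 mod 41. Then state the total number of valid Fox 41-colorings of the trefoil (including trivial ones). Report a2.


Step 1: Apply the given crossing relation 2*a1 - a0 - a2 = 0 (mod 41).
  a2 = 2*a1 - a0 mod 41
  a2 = 2*16 - 33 mod 41
  a2 = 32 - 33 mod 41
  a2 = -1 mod 41 = 40
Step 2: The trefoil has determinant 3.
  Number of Fox p-colorings (p prime) is p^2 if p = 3, else p.
  Since 41 does not divide 3, only trivial (constant) colorings exist.
  (So the trial a0 = 33, a1 = 16 with a0 != a1 does NOT extend to a valid coloring of the whole trefoil: the other two crossing relations require 3*(a1 - a0) = 0 (mod 41), which fails.)
  Total colorings = 41
Step 3: a2 = 40, total Fox 41-colorings = 41

40


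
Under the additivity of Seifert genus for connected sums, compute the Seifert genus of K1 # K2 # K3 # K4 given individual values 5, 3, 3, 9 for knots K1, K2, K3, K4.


The Seifert genus is additive under connected sum.
Seifert genus(K1 # K2 # K3 # K4) = (5) + (3) + (3) + (9)
= 20

20


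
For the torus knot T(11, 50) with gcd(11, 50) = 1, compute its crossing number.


For a torus knot T(p, q) with gcd(p,q)=1,
the crossing number is min(p*(q-1), q*(p-1)).
p*(q-1) = 11*49 = 539
q*(p-1) = 50*10 = 500
min(539, 500) = 500

500


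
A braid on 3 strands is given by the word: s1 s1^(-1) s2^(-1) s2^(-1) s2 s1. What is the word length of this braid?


The word length counts the number of generators (including inverses).
Listing each generator: s1, s1^(-1), s2^(-1), s2^(-1), s2, s1
There are 6 generators in this braid word.

6


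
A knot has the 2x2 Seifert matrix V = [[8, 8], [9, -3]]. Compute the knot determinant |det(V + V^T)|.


Step 1: Form V + V^T where V = [[8, 8], [9, -3]]
  V^T = [[8, 9], [8, -3]]
  V + V^T = [[16, 17], [17, -6]]
Step 2: det(V + V^T) = 16*(-6) - 17*17
  = -96 - 289 = -385
Step 3: Knot determinant = |det(V + V^T)| = |-385| = 385

385


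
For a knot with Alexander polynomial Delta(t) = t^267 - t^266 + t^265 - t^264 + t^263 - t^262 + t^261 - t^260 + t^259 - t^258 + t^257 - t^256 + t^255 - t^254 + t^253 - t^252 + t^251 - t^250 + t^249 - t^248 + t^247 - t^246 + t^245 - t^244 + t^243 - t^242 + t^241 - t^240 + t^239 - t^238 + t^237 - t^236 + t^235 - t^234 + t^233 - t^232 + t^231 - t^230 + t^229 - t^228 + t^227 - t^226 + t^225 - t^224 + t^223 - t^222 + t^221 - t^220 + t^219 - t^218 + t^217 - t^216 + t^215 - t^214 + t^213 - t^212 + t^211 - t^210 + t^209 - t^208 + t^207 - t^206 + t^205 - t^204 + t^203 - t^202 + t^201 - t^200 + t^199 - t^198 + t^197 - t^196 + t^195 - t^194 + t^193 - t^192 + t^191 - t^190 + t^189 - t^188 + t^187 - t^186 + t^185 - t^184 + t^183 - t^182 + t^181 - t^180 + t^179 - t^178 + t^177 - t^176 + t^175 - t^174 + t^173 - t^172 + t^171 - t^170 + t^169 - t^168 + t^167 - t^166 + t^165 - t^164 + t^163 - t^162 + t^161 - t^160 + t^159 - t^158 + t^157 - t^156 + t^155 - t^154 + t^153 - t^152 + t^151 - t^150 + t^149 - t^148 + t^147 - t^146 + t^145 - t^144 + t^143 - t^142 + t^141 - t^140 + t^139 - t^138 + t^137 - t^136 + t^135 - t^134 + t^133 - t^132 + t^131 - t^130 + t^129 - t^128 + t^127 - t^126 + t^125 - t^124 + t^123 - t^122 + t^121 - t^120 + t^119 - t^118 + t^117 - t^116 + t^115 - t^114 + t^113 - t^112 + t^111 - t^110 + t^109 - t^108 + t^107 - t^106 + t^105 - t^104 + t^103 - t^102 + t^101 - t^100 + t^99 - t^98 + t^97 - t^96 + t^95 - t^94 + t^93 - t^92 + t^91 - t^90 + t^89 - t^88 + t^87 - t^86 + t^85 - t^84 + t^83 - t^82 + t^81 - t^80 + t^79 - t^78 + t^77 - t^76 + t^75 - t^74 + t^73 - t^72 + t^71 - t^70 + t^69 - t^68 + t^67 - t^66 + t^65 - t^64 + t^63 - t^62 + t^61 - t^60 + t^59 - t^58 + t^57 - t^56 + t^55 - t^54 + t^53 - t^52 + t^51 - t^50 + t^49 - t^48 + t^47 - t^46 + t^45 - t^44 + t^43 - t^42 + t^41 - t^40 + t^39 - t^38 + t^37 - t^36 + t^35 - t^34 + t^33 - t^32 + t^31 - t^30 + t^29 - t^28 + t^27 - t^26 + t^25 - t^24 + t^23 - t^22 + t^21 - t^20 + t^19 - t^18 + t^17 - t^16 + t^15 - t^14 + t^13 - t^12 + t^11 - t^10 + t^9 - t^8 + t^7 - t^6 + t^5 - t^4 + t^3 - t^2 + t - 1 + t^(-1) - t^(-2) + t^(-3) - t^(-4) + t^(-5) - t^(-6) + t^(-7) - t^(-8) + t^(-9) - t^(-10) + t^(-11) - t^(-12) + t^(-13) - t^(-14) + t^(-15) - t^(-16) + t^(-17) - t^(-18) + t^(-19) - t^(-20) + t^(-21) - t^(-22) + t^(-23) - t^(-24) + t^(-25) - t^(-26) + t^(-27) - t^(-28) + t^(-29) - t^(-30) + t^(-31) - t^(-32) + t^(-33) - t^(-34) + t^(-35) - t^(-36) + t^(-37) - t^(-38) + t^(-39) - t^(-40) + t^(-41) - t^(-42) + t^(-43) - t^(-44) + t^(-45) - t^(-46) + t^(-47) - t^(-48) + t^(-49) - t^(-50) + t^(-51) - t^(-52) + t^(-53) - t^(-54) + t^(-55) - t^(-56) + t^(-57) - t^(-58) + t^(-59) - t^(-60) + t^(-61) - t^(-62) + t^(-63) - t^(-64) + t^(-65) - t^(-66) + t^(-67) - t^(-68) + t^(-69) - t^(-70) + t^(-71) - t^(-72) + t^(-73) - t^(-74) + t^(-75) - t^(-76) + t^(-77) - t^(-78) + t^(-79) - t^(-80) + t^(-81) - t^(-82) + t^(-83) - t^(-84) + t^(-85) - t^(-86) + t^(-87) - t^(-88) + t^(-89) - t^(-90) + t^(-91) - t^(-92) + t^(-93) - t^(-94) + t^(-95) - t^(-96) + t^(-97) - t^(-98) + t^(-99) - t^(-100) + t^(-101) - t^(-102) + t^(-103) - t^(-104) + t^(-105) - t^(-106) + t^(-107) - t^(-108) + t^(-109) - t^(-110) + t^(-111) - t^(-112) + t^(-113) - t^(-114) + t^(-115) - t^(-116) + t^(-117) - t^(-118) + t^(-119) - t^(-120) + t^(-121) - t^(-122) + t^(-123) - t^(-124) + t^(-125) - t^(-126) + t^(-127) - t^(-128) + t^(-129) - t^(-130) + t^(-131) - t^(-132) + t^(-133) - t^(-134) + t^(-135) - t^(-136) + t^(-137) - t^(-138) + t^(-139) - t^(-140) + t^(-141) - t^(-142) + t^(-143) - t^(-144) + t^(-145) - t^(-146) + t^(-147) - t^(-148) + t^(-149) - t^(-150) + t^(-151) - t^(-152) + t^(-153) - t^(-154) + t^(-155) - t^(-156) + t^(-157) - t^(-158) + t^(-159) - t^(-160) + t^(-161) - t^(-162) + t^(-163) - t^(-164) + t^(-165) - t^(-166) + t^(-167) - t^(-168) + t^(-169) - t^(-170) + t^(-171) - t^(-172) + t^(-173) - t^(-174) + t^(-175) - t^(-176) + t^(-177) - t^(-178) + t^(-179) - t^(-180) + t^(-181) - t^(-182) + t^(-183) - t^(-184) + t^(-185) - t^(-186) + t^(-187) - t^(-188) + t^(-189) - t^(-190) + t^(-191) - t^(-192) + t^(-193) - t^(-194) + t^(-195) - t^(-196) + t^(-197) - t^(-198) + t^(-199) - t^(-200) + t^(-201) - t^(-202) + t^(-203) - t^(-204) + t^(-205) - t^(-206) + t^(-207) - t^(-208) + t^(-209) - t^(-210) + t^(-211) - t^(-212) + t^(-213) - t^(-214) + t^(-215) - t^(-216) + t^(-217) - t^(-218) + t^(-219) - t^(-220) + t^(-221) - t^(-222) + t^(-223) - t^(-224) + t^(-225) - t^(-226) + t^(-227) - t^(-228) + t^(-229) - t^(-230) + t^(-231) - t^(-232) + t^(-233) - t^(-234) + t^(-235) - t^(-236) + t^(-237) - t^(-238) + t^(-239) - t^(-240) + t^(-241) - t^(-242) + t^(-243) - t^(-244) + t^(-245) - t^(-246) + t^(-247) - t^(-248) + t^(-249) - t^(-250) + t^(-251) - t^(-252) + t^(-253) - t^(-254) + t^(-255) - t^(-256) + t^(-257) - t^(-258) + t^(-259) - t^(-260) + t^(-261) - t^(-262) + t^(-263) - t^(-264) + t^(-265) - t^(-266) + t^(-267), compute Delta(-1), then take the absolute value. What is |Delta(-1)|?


Step 1: The polynomial has 535 terms with alternating signs, exponents from 267 down to -267.
Step 2: Substitute t = -1. The i-th term has coefficient (-1)^i and exponent (m-i),
  so its value is (-1)^i * (-1)^(m-i) = (-1)^m = -1 for every i.
Step 3: All 535 terms equal -1, so Delta(-1) = 535 * (-1) = -535
Step 4: |Delta(-1)| = 535

535


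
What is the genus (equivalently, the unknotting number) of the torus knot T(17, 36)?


For a torus knot T(p,q), both the unknotting number and genus equal (p-1)(q-1)/2.
= (17-1)(36-1)/2
= 16*35/2
= 560/2 = 280

280


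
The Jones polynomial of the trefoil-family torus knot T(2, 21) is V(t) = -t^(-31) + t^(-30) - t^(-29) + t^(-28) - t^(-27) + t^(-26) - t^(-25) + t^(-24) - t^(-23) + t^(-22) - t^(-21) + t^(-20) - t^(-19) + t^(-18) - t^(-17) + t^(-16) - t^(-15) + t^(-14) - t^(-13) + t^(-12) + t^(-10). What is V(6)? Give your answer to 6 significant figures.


Substituting t = 6 into V(t) = -t^(-31) + t^(-30) - t^(-29) + t^(-28) - t^(-27) + t^(-26) - t^(-25) + t^(-24) - t^(-23) + t^(-22) - t^(-21) + t^(-20) - t^(-19) + t^(-18) - t^(-17) + t^(-16) - t^(-15) + t^(-14) - t^(-13) + t^(-12) + t^(-10):
  (-)t^(-31) = -7.53896e-25
  (+)t^(-30) = 4.52337e-24
  (-)t^(-29) = -2.71402e-23
  (+)t^(-28) = 1.62841e-22
  (-)t^(-27) = -9.77049e-22
  (+)t^(-26) = 5.86229e-21
  (-)t^(-25) = -3.51738e-20
  (+)t^(-24) = 2.11043e-19
  (-)t^(-23) = -1.26626e-18
  (+)t^(-22) = 7.59753e-18
  (-)t^(-21) = -4.55852e-17
  (+)t^(-20) = 2.73511e-16
  (-)t^(-19) = -1.64107e-15
  (+)t^(-18) = 9.8464e-15
  (-)t^(-17) = -5.90784e-14
  (+)t^(-16) = 3.5447e-13
  (-)t^(-15) = -2.12682e-12
  (+)t^(-14) = 1.27609e-11
  (-)t^(-13) = -7.65656e-11
  (+)t^(-12) = 4.59394e-10
  (+)t^(-10) = 1.65382e-08
Sum = (-7.53896e-25) + (4.52337e-24) + (-2.71402e-23) + (1.62841e-22) + (-9.77049e-22) + (5.86229e-21) + (-3.51738e-20) + (2.11043e-19) + (-1.26626e-18) + (7.59753e-18) + (-4.55852e-17) + (2.73511e-16) + (-1.64107e-15) + (9.8464e-15) + (-5.90784e-14) + (3.5447e-13) + (-2.12682e-12) + (1.27609e-11) + (-7.65656e-11) + (4.59394e-10) + (1.65382e-08)
= 1.693193768e-08
Rounded to 6 significant figures: 1.69319e-08

1.69319e-08


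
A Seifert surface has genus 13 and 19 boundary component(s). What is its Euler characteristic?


chi = 2 - 2g - b
= 2 - 2*13 - 19
= 2 - 26 - 19 = -43

-43


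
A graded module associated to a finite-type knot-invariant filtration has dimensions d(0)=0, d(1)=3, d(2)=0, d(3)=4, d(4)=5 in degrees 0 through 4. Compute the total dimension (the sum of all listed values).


Total dimension = d(0) + d(1) + ... + d(4)
= 0 + 3 + 0 + 4 + 5
= 12

12


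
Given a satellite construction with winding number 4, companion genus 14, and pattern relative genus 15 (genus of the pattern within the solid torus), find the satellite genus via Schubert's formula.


Schubert: g(satellite) = g_rel(pattern) + |winding| * g(companion),
where g_rel(pattern) is the genus of the pattern relative to the solid torus.
= 15 + 4 * 14
= 15 + 56 = 71

71


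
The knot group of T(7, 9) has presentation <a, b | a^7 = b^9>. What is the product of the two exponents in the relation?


The relation is a^7 = b^9.
Product of exponents = 7 * 9
= 63

63


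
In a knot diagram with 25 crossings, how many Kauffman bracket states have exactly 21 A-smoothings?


We choose which 21 of 25 crossings get A-smoothings.
C(25, 21) = 25! / (21! * 4!)
= 12650

12650


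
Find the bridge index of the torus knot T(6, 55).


The bridge number of T(p,q) is min(p,q).
min(6, 55) = 6

6


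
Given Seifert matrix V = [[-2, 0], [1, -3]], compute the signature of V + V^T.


Step 1: V + V^T = [[-4, 1], [1, -6]]
Step 2: trace = -10, det = 23
Step 3: Discriminant = (-10)^2 - 4*23 = 8
Step 4: Eigenvalues: -3.58579, -6.41421
Step 5: Signature = (# positive eigenvalues) - (# negative eigenvalues) = -2

-2


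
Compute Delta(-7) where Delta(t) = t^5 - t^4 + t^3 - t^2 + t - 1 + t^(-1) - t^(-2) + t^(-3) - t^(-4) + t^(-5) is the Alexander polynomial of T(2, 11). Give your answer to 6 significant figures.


Substituting t = -7 into Delta(t) = t^5 - t^4 + t^3 - t^2 + t - 1 + t^(-1) - t^(-2) + t^(-3) - t^(-4) + t^(-5):
Term values: (-16807) + (-2401) + (-343) + (-49) + (-7) + (-1) + (-0.142857) + (-0.0204082) + (-0.00291545) + (-0.000416493) + (-5.9499e-05)
Sum = -19608.16666
Rounded to 6 significant figures: -19608.2

-19608.2


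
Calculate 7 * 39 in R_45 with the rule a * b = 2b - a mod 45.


7 * 39 = 2*39 - 7 mod 45
= 78 - 7 mod 45
= 71 mod 45 = 26

26


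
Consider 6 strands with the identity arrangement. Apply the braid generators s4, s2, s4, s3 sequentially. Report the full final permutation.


Starting with identity [1, 2, 3, 4, 5, 6].
Apply generators in sequence:
  After s4: [1, 2, 3, 5, 4, 6]
  After s2: [1, 3, 2, 5, 4, 6]
  After s4: [1, 3, 2, 4, 5, 6]
  After s3: [1, 3, 4, 2, 5, 6]
Final permutation: [1, 3, 4, 2, 5, 6]

[1, 3, 4, 2, 5, 6]


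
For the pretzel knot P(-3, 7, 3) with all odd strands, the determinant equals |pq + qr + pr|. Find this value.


Step 1: Compute pq + qr + pr.
pq = (-3)*7 = -21
qr = 7*3 = 21
pr = (-3)*3 = -9
pq + qr + pr = -21 + 21 + (-9) = -9
Step 2: Take absolute value.
det(P(-3,7,3)) = |-9| = 9

9


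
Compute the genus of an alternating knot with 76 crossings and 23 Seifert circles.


For alternating knots, g = (c - s + 1)/2.
= (76 - 23 + 1)/2
= 54/2 = 27

27


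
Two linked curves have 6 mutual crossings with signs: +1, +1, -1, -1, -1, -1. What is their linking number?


Step 1: Count positive crossings: 2
Step 2: Count negative crossings: 4
Step 3: Sum of signs = 2 - 4 = -2
Step 4: Linking number = sum/2 = -2/2 = -1

-1


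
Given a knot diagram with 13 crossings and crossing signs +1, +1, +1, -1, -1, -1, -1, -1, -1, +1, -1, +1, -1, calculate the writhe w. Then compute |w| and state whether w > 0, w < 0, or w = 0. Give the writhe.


Step 1: Count positive crossings (+1).
Positive crossings: 5
Step 2: Count negative crossings (-1).
Negative crossings: 8
Step 3: Writhe = (positive) - (negative)
w = 5 - 8 = -3
Step 4: |w| = 3, and w is negative

-3


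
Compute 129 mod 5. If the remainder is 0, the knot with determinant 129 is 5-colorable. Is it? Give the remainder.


Step 1: A knot is p-colorable if and only if p divides its determinant.
Step 2: Compute 129 mod 5.
129 = 25 * 5 + 4
Step 3: 129 mod 5 = 4
Step 4: The knot is 5-colorable: no

4


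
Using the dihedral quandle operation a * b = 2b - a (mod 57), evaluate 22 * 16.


22 * 16 = 2*16 - 22 mod 57
= 32 - 22 mod 57
= 10 mod 57 = 10

10


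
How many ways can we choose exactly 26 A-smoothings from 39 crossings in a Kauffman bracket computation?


We choose which 26 of 39 crossings get A-smoothings.
C(39, 26) = 39! / (26! * 13!)
= 8122425444

8122425444


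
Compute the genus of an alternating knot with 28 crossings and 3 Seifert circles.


For alternating knots, g = (c - s + 1)/2.
= (28 - 3 + 1)/2
= 26/2 = 13

13


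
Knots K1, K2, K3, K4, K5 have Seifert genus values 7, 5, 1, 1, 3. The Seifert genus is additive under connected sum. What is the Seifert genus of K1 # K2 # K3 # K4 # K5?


The Seifert genus is additive under connected sum.
Seifert genus(K1 # K2 # K3 # K4 # K5) = (7) + (5) + (1) + (1) + (3)
= 17

17


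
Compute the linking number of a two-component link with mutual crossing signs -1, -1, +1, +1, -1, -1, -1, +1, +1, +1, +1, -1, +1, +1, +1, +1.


Step 1: Count positive crossings: 10
Step 2: Count negative crossings: 6
Step 3: Sum of signs = 10 - 6 = 4
Step 4: Linking number = sum/2 = 4/2 = 2

2


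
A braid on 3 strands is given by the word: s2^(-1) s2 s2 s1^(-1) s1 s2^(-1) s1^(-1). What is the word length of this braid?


The word length counts the number of generators (including inverses).
Listing each generator: s2^(-1), s2, s2, s1^(-1), s1, s2^(-1), s1^(-1)
There are 7 generators in this braid word.

7


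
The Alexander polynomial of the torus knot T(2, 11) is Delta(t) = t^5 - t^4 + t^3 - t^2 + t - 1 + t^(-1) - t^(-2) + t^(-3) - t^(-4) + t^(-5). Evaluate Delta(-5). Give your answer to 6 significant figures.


Substituting t = -5 into Delta(t) = t^5 - t^4 + t^3 - t^2 + t - 1 + t^(-1) - t^(-2) + t^(-3) - t^(-4) + t^(-5):
Term values: (-3125) + (-625) + (-125) + (-25) + (-5) + (-1) + (-0.2) + (-0.04) + (-0.008) + (-0.0016) + (-0.00032)
Sum = -3906.24992
Rounded to 6 significant figures: -3906.25

-3906.25


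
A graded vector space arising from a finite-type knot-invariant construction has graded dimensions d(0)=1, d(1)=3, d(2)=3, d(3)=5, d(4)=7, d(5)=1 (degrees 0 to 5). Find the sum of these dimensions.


Total dimension = d(0) + d(1) + ... + d(5)
= 1 + 3 + 3 + 5 + 7 + 1
= 20

20


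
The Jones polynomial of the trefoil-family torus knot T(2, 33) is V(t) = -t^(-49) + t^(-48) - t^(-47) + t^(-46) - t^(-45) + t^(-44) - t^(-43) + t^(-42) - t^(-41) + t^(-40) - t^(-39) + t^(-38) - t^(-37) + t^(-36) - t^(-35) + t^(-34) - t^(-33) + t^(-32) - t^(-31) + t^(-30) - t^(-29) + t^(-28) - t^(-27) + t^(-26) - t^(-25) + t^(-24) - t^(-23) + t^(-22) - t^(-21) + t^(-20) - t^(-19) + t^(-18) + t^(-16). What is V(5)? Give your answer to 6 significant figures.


Substituting t = 5 into V(t) = -t^(-49) + t^(-48) - t^(-47) + t^(-46) - t^(-45) + t^(-44) - t^(-43) + t^(-42) - t^(-41) + t^(-40) - t^(-39) + t^(-38) - t^(-37) + t^(-36) - t^(-35) + t^(-34) - t^(-33) + t^(-32) - t^(-31) + t^(-30) - t^(-29) + t^(-28) - t^(-27) + t^(-26) - t^(-25) + t^(-24) - t^(-23) + t^(-22) - t^(-21) + t^(-20) - t^(-19) + t^(-18) + t^(-16):
  (-)t^(-49) = -5.6295e-35
  (+)t^(-48) = 2.81475e-34
  (-)t^(-47) = -1.40737e-33
  (+)t^(-46) = 7.03687e-33
  (-)t^(-45) = -3.51844e-32
  (+)t^(-44) = 1.75922e-31
  (-)t^(-43) = -8.79609e-31
  (+)t^(-42) = 4.39805e-30
  (-)t^(-41) = -2.19902e-29
  (+)t^(-40) = 1.09951e-28
  (-)t^(-39) = -5.49756e-28
  (+)t^(-38) = 2.74878e-27
  (-)t^(-37) = -1.37439e-26
  (+)t^(-36) = 6.87195e-26
  (-)t^(-35) = -3.43597e-25
  (+)t^(-34) = 1.71799e-24
  (-)t^(-33) = -8.58993e-24
  (+)t^(-32) = 4.29497e-23
  (-)t^(-31) = -2.14748e-22
  (+)t^(-30) = 1.07374e-21
  (-)t^(-29) = -5.36871e-21
  (+)t^(-28) = 2.68435e-20
  (-)t^(-27) = -1.34218e-19
  (+)t^(-26) = 6.71089e-19
  (-)t^(-25) = -3.35544e-18
  (+)t^(-24) = 1.67772e-17
  (-)t^(-23) = -8.38861e-17
  (+)t^(-22) = 4.1943e-16
  (-)t^(-21) = -2.09715e-15
  (+)t^(-20) = 1.04858e-14
  (-)t^(-19) = -5.24288e-14
  (+)t^(-18) = 2.62144e-13
  (+)t^(-16) = 6.5536e-12
Sum = (-5.6295e-35) + (2.81475e-34) + (-1.40737e-33) + (7.03687e-33) + (-3.51844e-32) + (1.75922e-31) + (-8.79609e-31) + (4.39805e-30) + (-2.19902e-29) + (1.09951e-28) + (-5.49756e-28) + (2.74878e-27) + (-1.37439e-26) + (6.87195e-26) + (-3.43597e-25) + (1.71799e-24) + (-8.58993e-24) + (4.29497e-23) + (-2.14748e-22) + (1.07374e-21) + (-5.36871e-21) + (2.68435e-20) + (-1.34218e-19) + (6.71089e-19) + (-3.35544e-18) + (1.67772e-17) + (-8.38861e-17) + (4.1943e-16) + (-2.09715e-15) + (1.04858e-14) + (-5.24288e-14) + (2.62144e-13) + (6.5536e-12)
= 6.772053333e-12
Rounded to 6 significant figures: 6.77205e-12

6.77205e-12


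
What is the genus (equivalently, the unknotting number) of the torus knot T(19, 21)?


For a torus knot T(p,q), both the unknotting number and genus equal (p-1)(q-1)/2.
= (19-1)(21-1)/2
= 18*20/2
= 360/2 = 180

180


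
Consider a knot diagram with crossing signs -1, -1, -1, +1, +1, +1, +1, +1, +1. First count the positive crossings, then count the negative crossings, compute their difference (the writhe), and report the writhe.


Step 1: Count positive crossings (+1).
Positive crossings: 6
Step 2: Count negative crossings (-1).
Negative crossings: 3
Step 3: Writhe = (positive) - (negative)
w = 6 - 3 = 3
Step 4: |w| = 3, and w is positive

3


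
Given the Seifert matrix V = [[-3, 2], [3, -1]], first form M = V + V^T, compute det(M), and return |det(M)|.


Step 1: Form V + V^T where V = [[-3, 2], [3, -1]]
  V^T = [[-3, 3], [2, -1]]
  V + V^T = [[-6, 5], [5, -2]]
Step 2: det(V + V^T) = (-6)*(-2) - 5*5
  = 12 - 25 = -13
Step 3: Knot determinant = |det(V + V^T)| = |-13| = 13

13


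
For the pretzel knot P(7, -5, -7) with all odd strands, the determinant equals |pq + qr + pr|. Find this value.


Step 1: Compute pq + qr + pr.
pq = 7*(-5) = -35
qr = (-5)*(-7) = 35
pr = 7*(-7) = -49
pq + qr + pr = -35 + 35 + (-49) = -49
Step 2: Take absolute value.
det(P(7,-5,-7)) = |-49| = 49

49


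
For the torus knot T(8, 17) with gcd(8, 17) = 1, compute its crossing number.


For a torus knot T(p, q) with gcd(p,q)=1,
the crossing number is min(p*(q-1), q*(p-1)).
p*(q-1) = 8*16 = 128
q*(p-1) = 17*7 = 119
min(128, 119) = 119

119


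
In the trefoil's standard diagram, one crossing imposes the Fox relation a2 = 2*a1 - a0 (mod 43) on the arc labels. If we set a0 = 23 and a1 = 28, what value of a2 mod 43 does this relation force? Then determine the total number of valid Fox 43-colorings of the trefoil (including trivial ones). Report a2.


Step 1: Apply the given crossing relation 2*a1 - a0 - a2 = 0 (mod 43).
  a2 = 2*a1 - a0 mod 43
  a2 = 2*28 - 23 mod 43
  a2 = 56 - 23 mod 43
  a2 = 33 mod 43 = 33
Step 2: The trefoil has determinant 3.
  Number of Fox p-colorings (p prime) is p^2 if p = 3, else p.
  Since 43 does not divide 3, only trivial (constant) colorings exist.
  (So the trial a0 = 23, a1 = 28 with a0 != a1 does NOT extend to a valid coloring of the whole trefoil: the other two crossing relations require 3*(a1 - a0) = 0 (mod 43), which fails.)
  Total colorings = 43
Step 3: a2 = 33, total Fox 43-colorings = 43

33


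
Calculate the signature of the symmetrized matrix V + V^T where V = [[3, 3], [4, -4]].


Step 1: V + V^T = [[6, 7], [7, -8]]
Step 2: trace = -2, det = -97
Step 3: Discriminant = (-2)^2 - 4*(-97) = 392
Step 4: Eigenvalues: 8.89949, -10.8995
Step 5: Signature = (# positive eigenvalues) - (# negative eigenvalues) = 0

0


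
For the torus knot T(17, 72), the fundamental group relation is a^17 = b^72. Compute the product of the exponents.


The relation is a^17 = b^72.
Product of exponents = 17 * 72
= 1224

1224


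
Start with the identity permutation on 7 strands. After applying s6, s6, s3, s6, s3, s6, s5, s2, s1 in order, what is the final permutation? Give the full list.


Starting with identity [1, 2, 3, 4, 5, 6, 7].
Apply generators in sequence:
  After s6: [1, 2, 3, 4, 5, 7, 6]
  After s6: [1, 2, 3, 4, 5, 6, 7]
  After s3: [1, 2, 4, 3, 5, 6, 7]
  After s6: [1, 2, 4, 3, 5, 7, 6]
  After s3: [1, 2, 3, 4, 5, 7, 6]
  After s6: [1, 2, 3, 4, 5, 6, 7]
  After s5: [1, 2, 3, 4, 6, 5, 7]
  After s2: [1, 3, 2, 4, 6, 5, 7]
  After s1: [3, 1, 2, 4, 6, 5, 7]
Final permutation: [3, 1, 2, 4, 6, 5, 7]

[3, 1, 2, 4, 6, 5, 7]


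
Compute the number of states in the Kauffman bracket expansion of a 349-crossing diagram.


Each crossing contributes 2 choices (A-smoothing or B-smoothing).
Total states = 2^349 = 1146749307995035755805410447651043470398282494584140561868794419693461438044242404035009276555062843277312

1146749307995035755805410447651043470398282494584140561868794419693461438044242404035009276555062843277312


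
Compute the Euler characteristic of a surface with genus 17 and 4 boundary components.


chi = 2 - 2g - b
= 2 - 2*17 - 4
= 2 - 34 - 4 = -36

-36


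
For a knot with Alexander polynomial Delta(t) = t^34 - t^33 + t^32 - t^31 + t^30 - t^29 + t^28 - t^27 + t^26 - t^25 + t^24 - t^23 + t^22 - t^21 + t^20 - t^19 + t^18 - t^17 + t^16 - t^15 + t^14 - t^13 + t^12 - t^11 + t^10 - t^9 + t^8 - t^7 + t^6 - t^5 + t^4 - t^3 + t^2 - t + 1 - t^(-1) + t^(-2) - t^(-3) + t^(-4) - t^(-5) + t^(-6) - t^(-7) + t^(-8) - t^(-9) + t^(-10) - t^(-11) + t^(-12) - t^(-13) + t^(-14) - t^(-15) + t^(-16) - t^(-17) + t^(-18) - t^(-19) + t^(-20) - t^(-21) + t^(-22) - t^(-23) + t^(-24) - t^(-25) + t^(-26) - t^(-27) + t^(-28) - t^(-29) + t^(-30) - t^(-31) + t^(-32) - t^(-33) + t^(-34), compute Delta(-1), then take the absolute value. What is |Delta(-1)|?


Step 1: The polynomial has 69 terms with alternating signs, exponents from 34 down to -34.
Step 2: Substitute t = -1. The i-th term has coefficient (-1)^i and exponent (m-i),
  so its value is (-1)^i * (-1)^(m-i) = (-1)^m = 1 for every i.
Step 3: All 69 terms equal 1, so Delta(-1) = 69 * (1) = 69
Step 4: |Delta(-1)| = 69

69


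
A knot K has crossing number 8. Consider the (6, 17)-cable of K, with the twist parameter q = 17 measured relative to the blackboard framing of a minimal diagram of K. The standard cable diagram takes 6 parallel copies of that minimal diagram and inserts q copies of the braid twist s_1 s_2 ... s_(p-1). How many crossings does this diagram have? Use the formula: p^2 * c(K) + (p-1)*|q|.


Step 1: Each of the c(K) crossings of the companion diagram becomes p*p = p^2 crossings among the p parallel strands, and each of the |q| twists s_1 s_2 ... s_(p-1) adds (p-1) crossings.
  Crossings = p^2 * c(K) + (p-1)*|q|
Step 2: = 6^2 * 8 + (6-1)*17
Step 3: = 36*8 + 5*17
Step 4: = 288 + 85 = 373

373


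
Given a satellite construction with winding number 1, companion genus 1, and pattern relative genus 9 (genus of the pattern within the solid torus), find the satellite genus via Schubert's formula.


Schubert: g(satellite) = g_rel(pattern) + |winding| * g(companion),
where g_rel(pattern) is the genus of the pattern relative to the solid torus.
= 9 + 1 * 1
= 9 + 1 = 10

10


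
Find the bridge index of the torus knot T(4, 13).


The bridge number of T(p,q) is min(p,q).
min(4, 13) = 4

4


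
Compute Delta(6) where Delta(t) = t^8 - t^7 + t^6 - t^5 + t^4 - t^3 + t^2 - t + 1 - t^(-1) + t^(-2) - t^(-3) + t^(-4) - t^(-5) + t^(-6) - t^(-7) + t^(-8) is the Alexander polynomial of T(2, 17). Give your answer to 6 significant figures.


Substituting t = 6 into Delta(t) = t^8 - t^7 + t^6 - t^5 + t^4 - t^3 + t^2 - t + 1 - t^(-1) + t^(-2) - t^(-3) + t^(-4) - t^(-5) + t^(-6) - t^(-7) + t^(-8):
Term values: (1679616) + (-279936) + (46656) + (-7776) + (1296) + (-216) + (36) + (-6) + (1) + (-0.166667) + (0.0277778) + (-0.00462963) + (0.000771605) + (-0.000128601) + (2.14335e-05) + (-3.57225e-06) + (5.95374e-07)
Sum = 1439670.857
Rounded to 6 significant figures: 1.43967e+06

1.43967e+06


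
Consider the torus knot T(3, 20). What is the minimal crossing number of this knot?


For a torus knot T(p, q) with gcd(p,q)=1,
the crossing number is min(p*(q-1), q*(p-1)).
p*(q-1) = 3*19 = 57
q*(p-1) = 20*2 = 40
min(57, 40) = 40

40


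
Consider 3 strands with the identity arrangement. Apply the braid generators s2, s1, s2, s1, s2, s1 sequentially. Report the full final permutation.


Starting with identity [1, 2, 3].
Apply generators in sequence:
  After s2: [1, 3, 2]
  After s1: [3, 1, 2]
  After s2: [3, 2, 1]
  After s1: [2, 3, 1]
  After s2: [2, 1, 3]
  After s1: [1, 2, 3]
Final permutation: [1, 2, 3]

[1, 2, 3]


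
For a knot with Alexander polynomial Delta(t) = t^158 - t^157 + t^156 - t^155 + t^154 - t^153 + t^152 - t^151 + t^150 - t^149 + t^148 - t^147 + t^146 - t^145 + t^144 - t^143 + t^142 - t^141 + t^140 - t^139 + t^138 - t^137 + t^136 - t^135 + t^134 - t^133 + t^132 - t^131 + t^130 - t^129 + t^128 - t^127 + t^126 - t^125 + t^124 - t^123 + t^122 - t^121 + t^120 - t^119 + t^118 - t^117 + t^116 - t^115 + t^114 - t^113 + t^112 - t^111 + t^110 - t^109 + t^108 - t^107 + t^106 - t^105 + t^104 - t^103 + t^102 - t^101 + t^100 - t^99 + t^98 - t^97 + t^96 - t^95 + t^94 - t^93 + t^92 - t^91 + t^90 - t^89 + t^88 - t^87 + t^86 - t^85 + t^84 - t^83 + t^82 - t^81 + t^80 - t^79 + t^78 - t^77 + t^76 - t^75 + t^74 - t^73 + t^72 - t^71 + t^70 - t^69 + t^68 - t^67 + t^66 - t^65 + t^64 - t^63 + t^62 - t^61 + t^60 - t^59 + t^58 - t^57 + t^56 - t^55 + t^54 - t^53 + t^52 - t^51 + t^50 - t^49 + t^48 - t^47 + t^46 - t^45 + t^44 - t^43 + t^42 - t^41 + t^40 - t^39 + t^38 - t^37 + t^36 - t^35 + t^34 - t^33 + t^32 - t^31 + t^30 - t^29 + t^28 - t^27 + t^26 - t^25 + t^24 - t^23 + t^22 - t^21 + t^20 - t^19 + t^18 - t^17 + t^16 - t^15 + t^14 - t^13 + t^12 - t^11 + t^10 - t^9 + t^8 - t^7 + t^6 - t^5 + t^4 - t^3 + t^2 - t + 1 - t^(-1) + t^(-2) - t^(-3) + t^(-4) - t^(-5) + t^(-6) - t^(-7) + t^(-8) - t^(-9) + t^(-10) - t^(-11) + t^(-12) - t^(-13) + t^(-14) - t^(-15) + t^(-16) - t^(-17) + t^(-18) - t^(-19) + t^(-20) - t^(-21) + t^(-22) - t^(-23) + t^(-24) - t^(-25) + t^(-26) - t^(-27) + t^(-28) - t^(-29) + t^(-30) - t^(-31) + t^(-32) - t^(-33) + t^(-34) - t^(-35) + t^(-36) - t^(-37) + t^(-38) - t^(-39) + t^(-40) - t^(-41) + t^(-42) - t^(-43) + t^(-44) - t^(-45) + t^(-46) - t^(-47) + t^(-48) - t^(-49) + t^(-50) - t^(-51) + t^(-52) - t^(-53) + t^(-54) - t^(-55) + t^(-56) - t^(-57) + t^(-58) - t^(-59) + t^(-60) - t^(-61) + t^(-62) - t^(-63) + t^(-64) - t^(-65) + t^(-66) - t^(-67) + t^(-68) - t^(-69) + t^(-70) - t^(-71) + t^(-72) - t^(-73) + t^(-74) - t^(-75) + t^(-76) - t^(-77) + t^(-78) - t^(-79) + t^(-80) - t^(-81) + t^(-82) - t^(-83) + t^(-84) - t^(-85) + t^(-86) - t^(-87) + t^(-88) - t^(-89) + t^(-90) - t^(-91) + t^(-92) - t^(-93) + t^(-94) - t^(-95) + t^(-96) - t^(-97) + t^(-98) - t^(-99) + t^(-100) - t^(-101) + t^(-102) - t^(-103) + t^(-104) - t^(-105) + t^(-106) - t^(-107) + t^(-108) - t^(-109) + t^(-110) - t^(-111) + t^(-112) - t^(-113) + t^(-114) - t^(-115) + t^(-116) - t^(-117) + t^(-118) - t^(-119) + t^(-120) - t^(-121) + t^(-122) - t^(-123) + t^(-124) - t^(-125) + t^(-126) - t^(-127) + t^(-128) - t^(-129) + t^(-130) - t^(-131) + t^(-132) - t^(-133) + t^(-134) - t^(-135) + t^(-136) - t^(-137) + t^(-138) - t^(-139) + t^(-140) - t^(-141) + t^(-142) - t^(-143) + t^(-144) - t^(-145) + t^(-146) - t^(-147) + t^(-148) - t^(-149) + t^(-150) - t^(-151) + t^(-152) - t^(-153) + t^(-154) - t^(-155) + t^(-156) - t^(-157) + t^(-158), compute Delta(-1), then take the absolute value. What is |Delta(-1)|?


Step 1: The polynomial has 317 terms with alternating signs, exponents from 158 down to -158.
Step 2: Substitute t = -1. The i-th term has coefficient (-1)^i and exponent (m-i),
  so its value is (-1)^i * (-1)^(m-i) = (-1)^m = 1 for every i.
Step 3: All 317 terms equal 1, so Delta(-1) = 317 * (1) = 317
Step 4: |Delta(-1)| = 317

317


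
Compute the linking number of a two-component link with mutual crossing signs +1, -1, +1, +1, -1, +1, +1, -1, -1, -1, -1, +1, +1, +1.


Step 1: Count positive crossings: 8
Step 2: Count negative crossings: 6
Step 3: Sum of signs = 8 - 6 = 2
Step 4: Linking number = sum/2 = 2/2 = 1

1


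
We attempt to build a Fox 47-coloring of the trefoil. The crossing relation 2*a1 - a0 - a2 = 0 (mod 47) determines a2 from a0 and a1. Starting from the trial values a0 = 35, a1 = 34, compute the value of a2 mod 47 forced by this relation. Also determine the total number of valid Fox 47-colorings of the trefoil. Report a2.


Step 1: Apply the given crossing relation 2*a1 - a0 - a2 = 0 (mod 47).
  a2 = 2*a1 - a0 mod 47
  a2 = 2*34 - 35 mod 47
  a2 = 68 - 35 mod 47
  a2 = 33 mod 47 = 33
Step 2: The trefoil has determinant 3.
  Number of Fox p-colorings (p prime) is p^2 if p = 3, else p.
  Since 47 does not divide 3, only trivial (constant) colorings exist.
  (So the trial a0 = 35, a1 = 34 with a0 != a1 does NOT extend to a valid coloring of the whole trefoil: the other two crossing relations require 3*(a1 - a0) = 0 (mod 47), which fails.)
  Total colorings = 47
Step 3: a2 = 33, total Fox 47-colorings = 47

33


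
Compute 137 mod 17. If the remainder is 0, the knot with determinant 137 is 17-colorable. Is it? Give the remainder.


Step 1: A knot is p-colorable if and only if p divides its determinant.
Step 2: Compute 137 mod 17.
137 = 8 * 17 + 1
Step 3: 137 mod 17 = 1
Step 4: The knot is 17-colorable: no

1


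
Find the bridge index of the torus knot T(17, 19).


The bridge number of T(p,q) is min(p,q).
min(17, 19) = 17

17


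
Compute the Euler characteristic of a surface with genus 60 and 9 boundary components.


chi = 2 - 2g - b
= 2 - 2*60 - 9
= 2 - 120 - 9 = -127

-127


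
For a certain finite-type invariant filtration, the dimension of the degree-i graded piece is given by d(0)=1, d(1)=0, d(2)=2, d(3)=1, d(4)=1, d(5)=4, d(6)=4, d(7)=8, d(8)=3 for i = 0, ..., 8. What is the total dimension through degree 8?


Total dimension = d(0) + d(1) + ... + d(8)
= 1 + 0 + 2 + 1 + 1 + 4 + 4 + 8 + 3
= 24

24


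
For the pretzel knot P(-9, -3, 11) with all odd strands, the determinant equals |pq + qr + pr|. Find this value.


Step 1: Compute pq + qr + pr.
pq = (-9)*(-3) = 27
qr = (-3)*11 = -33
pr = (-9)*11 = -99
pq + qr + pr = 27 + (-33) + (-99) = -105
Step 2: Take absolute value.
det(P(-9,-3,11)) = |-105| = 105

105


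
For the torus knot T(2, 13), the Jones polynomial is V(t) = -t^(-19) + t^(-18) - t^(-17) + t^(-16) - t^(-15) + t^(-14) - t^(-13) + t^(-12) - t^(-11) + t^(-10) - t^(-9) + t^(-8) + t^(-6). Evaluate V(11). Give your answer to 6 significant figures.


Substituting t = 11 into V(t) = -t^(-19) + t^(-18) - t^(-17) + t^(-16) - t^(-15) + t^(-14) - t^(-13) + t^(-12) - t^(-11) + t^(-10) - t^(-9) + t^(-8) + t^(-6):
  (-)t^(-19) = -1.63508e-20
  (+)t^(-18) = 1.79859e-19
  (-)t^(-17) = -1.97845e-18
  (+)t^(-16) = 2.17629e-17
  (-)t^(-15) = -2.39392e-16
  (+)t^(-14) = 2.63331e-15
  (-)t^(-13) = -2.89664e-14
  (+)t^(-12) = 3.18631e-13
  (-)t^(-11) = -3.50494e-12
  (+)t^(-10) = 3.85543e-11
  (-)t^(-9) = -4.24098e-10
  (+)t^(-8) = 4.66507e-09
  (+)t^(-6) = 5.64474e-07
Sum = (-1.63508e-20) + (1.79859e-19) + (-1.97845e-18) + (2.17629e-17) + (-2.39392e-16) + (2.63331e-15) + (-2.89664e-14) + (3.18631e-13) + (-3.50494e-12) + (3.85543e-11) + (-4.24098e-10) + (4.66507e-09) + (5.64474e-07)
= 5.687502477e-07
Rounded to 6 significant figures: 5.6875e-07

5.6875e-07


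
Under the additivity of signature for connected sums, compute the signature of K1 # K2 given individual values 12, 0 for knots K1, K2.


The signature is additive under connected sum.
signature(K1 # K2) = (12) + (0)
= 12

12


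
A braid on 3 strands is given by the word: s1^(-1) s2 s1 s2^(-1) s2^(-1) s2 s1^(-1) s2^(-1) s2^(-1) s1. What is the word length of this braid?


The word length counts the number of generators (including inverses).
Listing each generator: s1^(-1), s2, s1, s2^(-1), s2^(-1), s2, s1^(-1), s2^(-1), s2^(-1), s1
There are 10 generators in this braid word.

10


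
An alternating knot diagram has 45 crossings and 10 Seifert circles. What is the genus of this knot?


For alternating knots, g = (c - s + 1)/2.
= (45 - 10 + 1)/2
= 36/2 = 18

18


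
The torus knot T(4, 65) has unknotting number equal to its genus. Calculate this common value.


For a torus knot T(p,q), both the unknotting number and genus equal (p-1)(q-1)/2.
= (4-1)(65-1)/2
= 3*64/2
= 192/2 = 96

96


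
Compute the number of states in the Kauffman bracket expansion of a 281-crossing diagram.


Each crossing contributes 2 choices (A-smoothing or B-smoothing).
Total states = 2^281 = 3885337784451458141838923813647037813284813678104279042503624819477808570410416996352

3885337784451458141838923813647037813284813678104279042503624819477808570410416996352


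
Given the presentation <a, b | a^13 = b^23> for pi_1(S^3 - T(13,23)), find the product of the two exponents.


The relation is a^13 = b^23.
Product of exponents = 13 * 23
= 299

299


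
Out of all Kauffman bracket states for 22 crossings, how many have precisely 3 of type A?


We choose which 3 of 22 crossings get A-smoothings.
C(22, 3) = 22! / (3! * 19!)
= 1540

1540


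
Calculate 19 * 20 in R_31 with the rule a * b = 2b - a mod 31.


19 * 20 = 2*20 - 19 mod 31
= 40 - 19 mod 31
= 21 mod 31 = 21

21


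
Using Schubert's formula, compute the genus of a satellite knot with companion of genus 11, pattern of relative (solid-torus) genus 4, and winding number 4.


Schubert: g(satellite) = g_rel(pattern) + |winding| * g(companion),
where g_rel(pattern) is the genus of the pattern relative to the solid torus.
= 4 + 4 * 11
= 4 + 44 = 48

48


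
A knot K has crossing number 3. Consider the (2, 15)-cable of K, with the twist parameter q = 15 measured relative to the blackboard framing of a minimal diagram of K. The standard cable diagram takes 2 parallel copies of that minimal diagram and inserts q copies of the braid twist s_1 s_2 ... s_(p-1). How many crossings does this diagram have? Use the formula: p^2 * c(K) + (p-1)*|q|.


Step 1: Each of the c(K) crossings of the companion diagram becomes p*p = p^2 crossings among the p parallel strands, and each of the |q| twists s_1 s_2 ... s_(p-1) adds (p-1) crossings.
  Crossings = p^2 * c(K) + (p-1)*|q|
Step 2: = 2^2 * 3 + (2-1)*15
Step 3: = 4*3 + 1*15
Step 4: = 12 + 15 = 27

27


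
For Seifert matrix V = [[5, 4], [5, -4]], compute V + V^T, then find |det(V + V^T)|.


Step 1: Form V + V^T where V = [[5, 4], [5, -4]]
  V^T = [[5, 5], [4, -4]]
  V + V^T = [[10, 9], [9, -8]]
Step 2: det(V + V^T) = 10*(-8) - 9*9
  = -80 - 81 = -161
Step 3: Knot determinant = |det(V + V^T)| = |-161| = 161

161


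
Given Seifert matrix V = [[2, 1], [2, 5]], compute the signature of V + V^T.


Step 1: V + V^T = [[4, 3], [3, 10]]
Step 2: trace = 14, det = 31
Step 3: Discriminant = 14^2 - 4*31 = 72
Step 4: Eigenvalues: 11.2426, 2.75736
Step 5: Signature = (# positive eigenvalues) - (# negative eigenvalues) = 2

2


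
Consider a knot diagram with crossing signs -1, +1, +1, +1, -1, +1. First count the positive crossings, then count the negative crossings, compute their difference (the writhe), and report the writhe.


Step 1: Count positive crossings (+1).
Positive crossings: 4
Step 2: Count negative crossings (-1).
Negative crossings: 2
Step 3: Writhe = (positive) - (negative)
w = 4 - 2 = 2
Step 4: |w| = 2, and w is positive

2


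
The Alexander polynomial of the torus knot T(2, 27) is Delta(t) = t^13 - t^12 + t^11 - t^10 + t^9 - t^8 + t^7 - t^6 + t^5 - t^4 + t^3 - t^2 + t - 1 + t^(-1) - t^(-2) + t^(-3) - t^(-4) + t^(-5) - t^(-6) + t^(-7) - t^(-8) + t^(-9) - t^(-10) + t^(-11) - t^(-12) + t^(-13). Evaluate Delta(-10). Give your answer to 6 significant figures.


Substituting t = -10 into Delta(t) = t^13 - t^12 + t^11 - t^10 + t^9 - t^8 + t^7 - t^6 + t^5 - t^4 + t^3 - t^2 + t - 1 + t^(-1) - t^(-2) + t^(-3) - t^(-4) + t^(-5) - t^(-6) + t^(-7) - t^(-8) + t^(-9) - t^(-10) + t^(-11) - t^(-12) + t^(-13):
Term values: (-10000000000000) + (-1000000000000) + (-100000000000) + (-10000000000) + (-1000000000) + (-100000000) + (-10000000) + (-1000000) + (-100000) + (-10000) + (-1000) + (-100) + (-10) + (-1) + (-0.1) + (-0.01) + (-0.001) + (-0.0001) + (-1e-05) + (-1e-06) + (-1e-07) + (-1e-08) + (-1e-09) + (-1e-10) + (-1e-11) + (-1e-12) + (-1e-13)
Sum = -1.111111111e+13
Rounded to 6 significant figures: -1.11111e+13

-1.11111e+13


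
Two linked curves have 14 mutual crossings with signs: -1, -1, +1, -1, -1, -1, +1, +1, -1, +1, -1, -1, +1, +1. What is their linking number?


Step 1: Count positive crossings: 6
Step 2: Count negative crossings: 8
Step 3: Sum of signs = 6 - 8 = -2
Step 4: Linking number = sum/2 = -2/2 = -1

-1


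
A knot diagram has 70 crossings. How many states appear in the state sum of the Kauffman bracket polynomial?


Each crossing contributes 2 choices (A-smoothing or B-smoothing).
Total states = 2^70 = 1180591620717411303424

1180591620717411303424


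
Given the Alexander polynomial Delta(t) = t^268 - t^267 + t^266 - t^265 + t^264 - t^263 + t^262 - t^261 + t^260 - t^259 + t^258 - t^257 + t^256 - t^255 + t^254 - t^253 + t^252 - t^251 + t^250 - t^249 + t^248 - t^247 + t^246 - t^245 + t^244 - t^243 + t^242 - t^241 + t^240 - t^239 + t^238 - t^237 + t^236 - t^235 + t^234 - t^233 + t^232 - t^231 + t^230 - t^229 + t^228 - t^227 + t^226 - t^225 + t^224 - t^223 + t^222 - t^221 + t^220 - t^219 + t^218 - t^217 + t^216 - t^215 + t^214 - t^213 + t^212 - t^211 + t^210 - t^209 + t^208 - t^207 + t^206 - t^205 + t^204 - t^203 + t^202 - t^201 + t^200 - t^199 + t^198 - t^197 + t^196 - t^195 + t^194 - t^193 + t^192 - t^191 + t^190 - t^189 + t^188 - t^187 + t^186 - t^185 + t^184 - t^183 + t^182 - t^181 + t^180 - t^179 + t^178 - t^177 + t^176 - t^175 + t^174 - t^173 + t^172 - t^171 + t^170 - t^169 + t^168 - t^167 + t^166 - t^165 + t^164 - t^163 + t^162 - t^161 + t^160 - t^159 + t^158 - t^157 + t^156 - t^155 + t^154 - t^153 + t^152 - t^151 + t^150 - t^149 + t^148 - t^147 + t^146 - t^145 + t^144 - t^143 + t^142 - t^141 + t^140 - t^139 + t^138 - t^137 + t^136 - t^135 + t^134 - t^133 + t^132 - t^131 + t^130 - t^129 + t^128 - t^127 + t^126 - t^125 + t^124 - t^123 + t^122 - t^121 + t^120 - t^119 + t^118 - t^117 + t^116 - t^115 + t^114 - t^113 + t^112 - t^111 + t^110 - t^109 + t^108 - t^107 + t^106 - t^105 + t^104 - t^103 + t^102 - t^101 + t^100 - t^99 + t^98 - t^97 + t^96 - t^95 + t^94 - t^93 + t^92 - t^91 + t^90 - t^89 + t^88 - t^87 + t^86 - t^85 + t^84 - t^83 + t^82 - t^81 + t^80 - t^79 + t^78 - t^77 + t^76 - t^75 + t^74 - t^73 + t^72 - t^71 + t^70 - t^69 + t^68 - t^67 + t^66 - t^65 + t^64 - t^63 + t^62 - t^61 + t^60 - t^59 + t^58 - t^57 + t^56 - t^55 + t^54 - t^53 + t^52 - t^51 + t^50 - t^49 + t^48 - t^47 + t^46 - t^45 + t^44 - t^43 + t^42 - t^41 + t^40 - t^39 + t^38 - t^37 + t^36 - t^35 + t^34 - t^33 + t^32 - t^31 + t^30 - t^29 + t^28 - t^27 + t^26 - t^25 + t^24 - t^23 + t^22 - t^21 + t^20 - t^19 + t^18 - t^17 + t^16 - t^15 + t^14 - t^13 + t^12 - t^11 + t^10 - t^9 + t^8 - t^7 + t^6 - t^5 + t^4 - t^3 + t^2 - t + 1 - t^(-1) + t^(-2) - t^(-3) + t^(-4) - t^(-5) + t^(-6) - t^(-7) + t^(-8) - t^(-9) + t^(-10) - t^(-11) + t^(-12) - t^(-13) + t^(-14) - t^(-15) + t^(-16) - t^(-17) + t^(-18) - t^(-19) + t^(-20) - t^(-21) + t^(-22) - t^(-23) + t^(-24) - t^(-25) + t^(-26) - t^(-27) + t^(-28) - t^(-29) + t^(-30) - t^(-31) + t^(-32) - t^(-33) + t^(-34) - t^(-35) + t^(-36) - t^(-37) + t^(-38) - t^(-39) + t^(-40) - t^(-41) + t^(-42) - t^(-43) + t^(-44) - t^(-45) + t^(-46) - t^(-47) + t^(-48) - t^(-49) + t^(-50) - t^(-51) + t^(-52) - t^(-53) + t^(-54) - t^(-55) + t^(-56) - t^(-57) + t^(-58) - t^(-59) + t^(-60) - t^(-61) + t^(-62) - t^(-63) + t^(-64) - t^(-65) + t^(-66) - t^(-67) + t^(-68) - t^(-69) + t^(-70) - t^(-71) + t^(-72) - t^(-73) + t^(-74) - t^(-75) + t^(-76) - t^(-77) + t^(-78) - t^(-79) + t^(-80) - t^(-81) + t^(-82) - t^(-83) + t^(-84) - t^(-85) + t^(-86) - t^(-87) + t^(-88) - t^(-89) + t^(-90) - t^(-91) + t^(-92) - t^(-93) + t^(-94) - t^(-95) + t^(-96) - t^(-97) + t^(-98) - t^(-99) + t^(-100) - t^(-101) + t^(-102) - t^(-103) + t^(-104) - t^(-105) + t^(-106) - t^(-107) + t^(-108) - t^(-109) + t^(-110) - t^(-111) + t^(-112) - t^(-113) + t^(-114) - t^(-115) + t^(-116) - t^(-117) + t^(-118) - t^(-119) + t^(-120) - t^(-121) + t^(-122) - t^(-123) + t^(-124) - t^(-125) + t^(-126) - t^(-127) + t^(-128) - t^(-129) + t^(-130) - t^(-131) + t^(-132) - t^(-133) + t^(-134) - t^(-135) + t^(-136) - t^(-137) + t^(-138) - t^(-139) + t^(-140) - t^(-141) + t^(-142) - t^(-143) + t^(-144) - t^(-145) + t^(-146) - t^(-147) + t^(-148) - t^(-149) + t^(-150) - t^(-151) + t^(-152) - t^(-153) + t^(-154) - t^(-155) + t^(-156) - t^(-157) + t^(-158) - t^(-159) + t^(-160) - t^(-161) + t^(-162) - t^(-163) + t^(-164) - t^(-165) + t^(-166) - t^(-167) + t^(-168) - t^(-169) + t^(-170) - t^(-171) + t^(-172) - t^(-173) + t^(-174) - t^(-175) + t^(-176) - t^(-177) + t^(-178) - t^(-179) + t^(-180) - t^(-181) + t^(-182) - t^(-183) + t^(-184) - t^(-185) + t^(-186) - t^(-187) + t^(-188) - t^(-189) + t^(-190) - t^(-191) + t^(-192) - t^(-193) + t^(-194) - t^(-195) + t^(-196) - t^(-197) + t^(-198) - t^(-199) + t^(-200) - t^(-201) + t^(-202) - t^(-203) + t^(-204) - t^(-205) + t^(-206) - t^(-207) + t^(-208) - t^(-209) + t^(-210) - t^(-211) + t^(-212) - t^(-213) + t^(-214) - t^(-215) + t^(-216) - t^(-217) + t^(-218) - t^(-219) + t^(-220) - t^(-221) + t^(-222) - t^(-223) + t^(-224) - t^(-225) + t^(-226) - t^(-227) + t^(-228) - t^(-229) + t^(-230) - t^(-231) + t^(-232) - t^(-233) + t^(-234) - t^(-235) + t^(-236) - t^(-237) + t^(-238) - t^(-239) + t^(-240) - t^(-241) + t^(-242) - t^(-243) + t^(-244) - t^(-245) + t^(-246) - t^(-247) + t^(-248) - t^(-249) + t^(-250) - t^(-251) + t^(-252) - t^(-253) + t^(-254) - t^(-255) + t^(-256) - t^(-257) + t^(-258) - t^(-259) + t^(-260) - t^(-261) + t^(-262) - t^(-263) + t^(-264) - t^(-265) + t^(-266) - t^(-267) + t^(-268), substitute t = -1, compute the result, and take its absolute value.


Step 1: The polynomial has 537 terms with alternating signs, exponents from 268 down to -268.
Step 2: Substitute t = -1. The i-th term has coefficient (-1)^i and exponent (m-i),
  so its value is (-1)^i * (-1)^(m-i) = (-1)^m = 1 for every i.
Step 3: All 537 terms equal 1, so Delta(-1) = 537 * (1) = 537
Step 4: |Delta(-1)| = 537

537
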